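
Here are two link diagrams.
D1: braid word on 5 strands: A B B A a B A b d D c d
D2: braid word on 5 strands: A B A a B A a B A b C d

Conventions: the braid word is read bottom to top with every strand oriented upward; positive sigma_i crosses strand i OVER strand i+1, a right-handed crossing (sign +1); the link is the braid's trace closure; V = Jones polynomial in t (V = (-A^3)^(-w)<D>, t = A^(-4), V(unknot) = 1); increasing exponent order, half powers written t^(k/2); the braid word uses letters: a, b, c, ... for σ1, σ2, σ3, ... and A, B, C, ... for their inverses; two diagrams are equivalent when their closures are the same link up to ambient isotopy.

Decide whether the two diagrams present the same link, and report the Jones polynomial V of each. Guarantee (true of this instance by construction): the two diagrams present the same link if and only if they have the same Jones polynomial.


same link: yes
V(D1) = -t^-6 + t^-5 - t^-4 + 2t^-3 - t^-2 + t^-1  [12 crossings, <D> = A^-2 - A^2 + 2A^6 - A^10 + A^14 - A^18, w = -2]
V(D2) = -t^-6 + t^-5 - t^-4 + 2t^-3 - t^-2 + t^-1  [12 crossings, <D> = A^-8 - A^-4 + 2 - A^4 + A^8 - A^12, w = -4]
insight: all 2 diagrams share one V(t), hence one class


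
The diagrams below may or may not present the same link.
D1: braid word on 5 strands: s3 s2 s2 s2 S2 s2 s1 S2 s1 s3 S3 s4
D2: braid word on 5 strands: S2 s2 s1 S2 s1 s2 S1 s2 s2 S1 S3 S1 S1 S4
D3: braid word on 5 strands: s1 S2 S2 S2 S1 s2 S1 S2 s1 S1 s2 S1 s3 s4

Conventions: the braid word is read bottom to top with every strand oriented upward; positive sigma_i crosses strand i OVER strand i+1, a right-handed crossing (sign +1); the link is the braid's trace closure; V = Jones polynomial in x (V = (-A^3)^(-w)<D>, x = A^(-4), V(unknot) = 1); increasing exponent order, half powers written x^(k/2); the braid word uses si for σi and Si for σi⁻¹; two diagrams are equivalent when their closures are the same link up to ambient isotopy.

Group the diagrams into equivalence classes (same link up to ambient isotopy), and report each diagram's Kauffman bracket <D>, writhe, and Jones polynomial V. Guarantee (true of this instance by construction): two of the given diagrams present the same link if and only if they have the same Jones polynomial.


equivalence classes: {D1} | {D2} | {D3}
D1 (bracket -A^-6 + A^-2 - A^2 + 2A^6 - A^10 + A^14; 12 crossings at w = +6): V = x - x^2 + 2x^3 - x^4 + x^5 - x^6
D2 (bracket -A^-18 + 2A^-14 - 2A^-10 + 3A^-6 - 2A^-2 + 2A^2 - A^6; 14 crossings at w = -2): V = -x^-3 + 2x^-2 - 2x^-1 + 3 - 2x + 2x^2 - x^3
V(D3) = -x^-6 + x^-5 - x^-4 + 2x^-3 - x^-2 + x^-1  [14 crossings, <D> = A^-2 - A^2 + 2A^6 - A^10 + A^14 - A^18, w = -2]
key observation: comparing 3 Jones polynomials yields 3 groups


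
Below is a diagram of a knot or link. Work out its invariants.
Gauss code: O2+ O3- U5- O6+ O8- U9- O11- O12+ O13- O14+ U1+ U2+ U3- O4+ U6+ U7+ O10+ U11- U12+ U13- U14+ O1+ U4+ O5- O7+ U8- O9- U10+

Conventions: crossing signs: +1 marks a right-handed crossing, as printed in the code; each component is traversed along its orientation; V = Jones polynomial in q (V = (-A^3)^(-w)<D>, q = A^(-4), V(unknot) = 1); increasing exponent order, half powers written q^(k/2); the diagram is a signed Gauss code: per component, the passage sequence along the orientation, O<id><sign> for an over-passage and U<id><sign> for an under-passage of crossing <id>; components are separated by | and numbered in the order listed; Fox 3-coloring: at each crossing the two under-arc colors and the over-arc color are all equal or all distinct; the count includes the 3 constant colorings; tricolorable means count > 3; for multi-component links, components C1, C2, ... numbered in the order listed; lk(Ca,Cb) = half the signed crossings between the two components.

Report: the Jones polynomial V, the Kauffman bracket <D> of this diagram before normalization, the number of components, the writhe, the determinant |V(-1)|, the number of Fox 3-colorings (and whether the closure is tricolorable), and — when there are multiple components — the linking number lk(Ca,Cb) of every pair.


V(q) = -q^-1 + 2 - q + 2q^2 - q^3 + q^4 - q^5
bracket: -A^-14 + A^-10 - A^-6 + 2A^-2 - A^2 + 2A^6 - A^10, w = +2
1 component, writhe +2, over 14 crossings
det 9, colorings 9 of 3^14 — tricolorable
observation: det 9 = |V(-1)|; divisible by 3, so tricolorable


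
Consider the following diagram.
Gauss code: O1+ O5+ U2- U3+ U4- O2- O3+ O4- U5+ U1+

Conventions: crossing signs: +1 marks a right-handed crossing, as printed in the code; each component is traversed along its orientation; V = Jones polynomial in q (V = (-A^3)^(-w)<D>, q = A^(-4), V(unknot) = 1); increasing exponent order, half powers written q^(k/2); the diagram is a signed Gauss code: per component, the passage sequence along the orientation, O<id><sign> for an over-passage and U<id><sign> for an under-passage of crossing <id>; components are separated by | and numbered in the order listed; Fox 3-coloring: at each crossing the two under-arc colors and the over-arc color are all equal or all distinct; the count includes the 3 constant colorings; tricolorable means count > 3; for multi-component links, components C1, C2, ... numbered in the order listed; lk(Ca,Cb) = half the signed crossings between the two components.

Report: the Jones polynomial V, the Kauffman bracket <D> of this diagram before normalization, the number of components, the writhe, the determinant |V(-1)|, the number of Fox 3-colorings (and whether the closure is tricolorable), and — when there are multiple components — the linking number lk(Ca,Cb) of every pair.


V = 1
<D> = -A^3 (w = +1)
1 component over 5 crossings, w = +1
3 Fox colorings among 3^5, |V(-1)| = 1: not tricolorable
why: w = +1 shifts under R1 moves; the (-A^3)^(-1) factor cancels that in V


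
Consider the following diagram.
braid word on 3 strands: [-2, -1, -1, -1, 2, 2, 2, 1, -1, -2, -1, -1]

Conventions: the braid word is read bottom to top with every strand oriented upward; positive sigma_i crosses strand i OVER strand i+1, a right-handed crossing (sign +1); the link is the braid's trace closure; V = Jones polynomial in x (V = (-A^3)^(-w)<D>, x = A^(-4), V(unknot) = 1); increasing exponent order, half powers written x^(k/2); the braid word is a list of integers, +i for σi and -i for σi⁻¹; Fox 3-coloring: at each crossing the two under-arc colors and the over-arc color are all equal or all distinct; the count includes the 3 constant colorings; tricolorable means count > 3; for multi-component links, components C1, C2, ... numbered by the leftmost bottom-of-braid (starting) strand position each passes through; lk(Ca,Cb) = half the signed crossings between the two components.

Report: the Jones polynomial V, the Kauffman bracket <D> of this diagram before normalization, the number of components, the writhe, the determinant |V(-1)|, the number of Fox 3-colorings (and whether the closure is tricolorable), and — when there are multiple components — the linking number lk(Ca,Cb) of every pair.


V = -x^-6 + x^-5 - x^-4 + 2x^-3 - x^-2 + x^-1
<D> = A^-8 - A^-4 + 2 - A^4 + A^8 - A^12 (w = -4)
1 component over 12 crossings, w = -4
3 Fox colorings among 3^12, |V(-1)| = 7: not tricolorable
why: w = -4 shifts under R1 moves; the (-A^3)^(4) factor cancels that in V


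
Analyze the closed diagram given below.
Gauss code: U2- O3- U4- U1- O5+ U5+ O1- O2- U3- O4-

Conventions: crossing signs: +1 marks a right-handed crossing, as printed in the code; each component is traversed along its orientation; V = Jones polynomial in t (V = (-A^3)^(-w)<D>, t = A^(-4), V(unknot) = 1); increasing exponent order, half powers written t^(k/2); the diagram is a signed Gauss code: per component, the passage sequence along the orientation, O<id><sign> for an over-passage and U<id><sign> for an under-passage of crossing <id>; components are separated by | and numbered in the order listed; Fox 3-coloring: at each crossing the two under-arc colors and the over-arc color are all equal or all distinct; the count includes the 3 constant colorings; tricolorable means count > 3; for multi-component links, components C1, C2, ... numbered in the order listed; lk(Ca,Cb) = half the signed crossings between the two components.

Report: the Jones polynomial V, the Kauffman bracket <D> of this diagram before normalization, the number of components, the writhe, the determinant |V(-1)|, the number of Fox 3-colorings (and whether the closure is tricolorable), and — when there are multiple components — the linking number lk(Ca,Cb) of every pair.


V = -t^-4 + t^-3 + t^-1
<D> = -A^-5 - A^3 + A^7 (w = -3)
1 component over 5 crossings, w = -3
9 Fox colorings among 3^5, |V(-1)| = 3: tricolorable
why: w = -3 shifts under R1 moves; the (-A^3)^(3) factor cancels that in V


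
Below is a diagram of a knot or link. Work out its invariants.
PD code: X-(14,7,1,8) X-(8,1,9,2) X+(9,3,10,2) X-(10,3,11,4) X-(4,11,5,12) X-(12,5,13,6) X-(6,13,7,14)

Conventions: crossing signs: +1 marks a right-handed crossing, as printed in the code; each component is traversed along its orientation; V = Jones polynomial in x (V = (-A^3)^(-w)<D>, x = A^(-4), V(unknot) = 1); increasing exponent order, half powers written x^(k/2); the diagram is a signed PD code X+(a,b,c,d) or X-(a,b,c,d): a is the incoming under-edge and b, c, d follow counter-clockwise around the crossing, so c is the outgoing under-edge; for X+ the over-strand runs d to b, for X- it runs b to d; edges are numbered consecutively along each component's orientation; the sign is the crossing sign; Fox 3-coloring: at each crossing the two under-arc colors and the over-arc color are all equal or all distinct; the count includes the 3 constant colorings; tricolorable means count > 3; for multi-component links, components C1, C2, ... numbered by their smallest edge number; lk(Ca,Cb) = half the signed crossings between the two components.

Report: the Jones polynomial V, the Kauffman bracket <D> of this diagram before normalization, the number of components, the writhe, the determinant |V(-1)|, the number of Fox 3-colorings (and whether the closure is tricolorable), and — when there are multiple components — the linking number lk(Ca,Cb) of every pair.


V = -x^-7 + x^-6 - x^-5 + x^-4 + x^-2
<D> = -A^-7 - A + A^5 - A^9 + A^13 (w = -5)
1 component over 7 crossings, w = -5
3 Fox colorings among 3^7, |V(-1)| = 5: not tricolorable
why: V spans 5 powers of x: at least 5 crossings in any diagram


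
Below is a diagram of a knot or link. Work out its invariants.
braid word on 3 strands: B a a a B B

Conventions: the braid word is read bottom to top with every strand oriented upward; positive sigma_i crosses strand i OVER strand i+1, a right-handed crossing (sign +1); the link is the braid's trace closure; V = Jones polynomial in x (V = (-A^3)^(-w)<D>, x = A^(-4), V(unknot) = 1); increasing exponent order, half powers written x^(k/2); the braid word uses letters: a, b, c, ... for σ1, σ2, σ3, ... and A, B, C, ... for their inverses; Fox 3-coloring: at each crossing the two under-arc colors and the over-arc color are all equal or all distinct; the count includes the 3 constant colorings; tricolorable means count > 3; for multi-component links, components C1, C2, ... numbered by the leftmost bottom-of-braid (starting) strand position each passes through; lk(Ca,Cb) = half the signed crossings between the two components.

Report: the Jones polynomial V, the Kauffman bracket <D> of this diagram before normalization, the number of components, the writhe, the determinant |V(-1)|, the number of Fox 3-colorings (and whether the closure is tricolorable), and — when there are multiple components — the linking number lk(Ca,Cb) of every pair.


V(x) = -x^-3 + x^-2 - x^-1 + 3 - x + x^2 - x^3
bracket: -A^-12 + A^-8 - A^-4 + 3 - A^4 + A^8 - A^12, w = 0
1 component, writhe 0, over 6 crossings
det 9, colorings 27 of 3^6 — tricolorable
observation: the span of V is 6, forcing >= 6 crossings in any diagram


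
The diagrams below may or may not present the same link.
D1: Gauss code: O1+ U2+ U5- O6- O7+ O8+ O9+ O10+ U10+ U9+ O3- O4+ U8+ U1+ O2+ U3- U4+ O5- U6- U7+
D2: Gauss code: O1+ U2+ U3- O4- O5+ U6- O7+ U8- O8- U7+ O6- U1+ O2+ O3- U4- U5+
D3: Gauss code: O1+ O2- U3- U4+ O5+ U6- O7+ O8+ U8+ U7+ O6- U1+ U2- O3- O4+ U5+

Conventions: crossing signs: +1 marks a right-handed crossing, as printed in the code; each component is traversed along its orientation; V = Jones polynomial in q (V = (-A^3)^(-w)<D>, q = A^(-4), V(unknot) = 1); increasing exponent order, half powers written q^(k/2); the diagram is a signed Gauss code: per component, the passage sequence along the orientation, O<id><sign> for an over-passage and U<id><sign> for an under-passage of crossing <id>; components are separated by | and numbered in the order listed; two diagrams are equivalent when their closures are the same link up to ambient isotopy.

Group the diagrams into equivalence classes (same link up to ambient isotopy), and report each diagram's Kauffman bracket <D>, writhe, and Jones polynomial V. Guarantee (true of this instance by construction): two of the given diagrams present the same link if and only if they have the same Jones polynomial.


classes: {D1, D2, D3}
V(D1) = 1  [10 crossings, <D> = A^12, w = +4]
V(D2) = 1  [8 crossings, <D> = 1, w = 0]
V(D3) = 1  [8 crossings, <D> = A^6, w = +2]
note: all 3 diagrams share one V(q), hence one class


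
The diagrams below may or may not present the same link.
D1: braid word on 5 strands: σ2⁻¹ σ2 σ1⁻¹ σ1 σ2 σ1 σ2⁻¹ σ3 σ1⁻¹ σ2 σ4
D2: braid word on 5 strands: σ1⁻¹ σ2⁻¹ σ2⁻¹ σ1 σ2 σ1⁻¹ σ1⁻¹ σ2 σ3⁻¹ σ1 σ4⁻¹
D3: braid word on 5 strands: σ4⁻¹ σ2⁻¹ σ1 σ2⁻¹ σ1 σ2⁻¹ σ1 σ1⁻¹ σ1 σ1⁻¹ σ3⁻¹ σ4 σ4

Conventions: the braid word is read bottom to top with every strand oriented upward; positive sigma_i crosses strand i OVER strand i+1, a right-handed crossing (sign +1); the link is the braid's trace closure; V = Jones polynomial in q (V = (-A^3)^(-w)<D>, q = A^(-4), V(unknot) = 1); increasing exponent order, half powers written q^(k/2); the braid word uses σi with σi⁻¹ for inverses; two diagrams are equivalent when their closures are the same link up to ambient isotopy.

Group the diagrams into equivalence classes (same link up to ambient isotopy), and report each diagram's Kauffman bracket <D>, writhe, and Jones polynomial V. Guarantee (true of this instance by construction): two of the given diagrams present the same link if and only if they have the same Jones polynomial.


classes: {D1} | {D2} | {D3}
V(D1) = -q^(1/2) - q^(5/2)  [11 crossings, <D> = A^-1 + A^7, w = +3]
D2 (bracket A^-7 + A; 11 crossings at w = -3): V = -q^(-5/2) - q^(-1/2)
V(D3) = q^(-7/2) - 2q^(-5/2) + q^(-3/2) - 2q^(-1/2) + q^(1/2) - q^(3/2)  [13 crossings, <D> = A^-9 - A^-5 + 2A^-1 - A^3 + 2A^7 - A^11, w = -1]
note: 3 classes among 3 diagrams; unequal V(q) rules out equality


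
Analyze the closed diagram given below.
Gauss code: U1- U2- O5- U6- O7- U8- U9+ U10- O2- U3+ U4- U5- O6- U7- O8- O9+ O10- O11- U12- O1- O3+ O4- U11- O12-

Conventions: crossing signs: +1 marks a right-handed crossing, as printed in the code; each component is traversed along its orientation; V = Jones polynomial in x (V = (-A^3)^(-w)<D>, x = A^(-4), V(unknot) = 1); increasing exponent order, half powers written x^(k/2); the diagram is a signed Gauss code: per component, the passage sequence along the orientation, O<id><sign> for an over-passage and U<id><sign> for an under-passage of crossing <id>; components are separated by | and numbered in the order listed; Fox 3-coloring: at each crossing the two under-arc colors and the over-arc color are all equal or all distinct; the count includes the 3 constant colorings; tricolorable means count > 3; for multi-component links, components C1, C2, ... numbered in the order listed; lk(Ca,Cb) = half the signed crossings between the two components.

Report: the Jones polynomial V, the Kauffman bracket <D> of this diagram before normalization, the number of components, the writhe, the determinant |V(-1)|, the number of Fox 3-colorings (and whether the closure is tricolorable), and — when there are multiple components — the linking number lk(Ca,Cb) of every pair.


V = x^-11 - 2x^-10 + 2x^-9 - 3x^-8 + 2x^-7 - 2x^-6 + 2x^-5 + x^-3
<D> = A^-12 + 2A^-4 - 2 + 2A^4 - 3A^8 + 2A^12 - 2A^16 + A^20 (w = -8)
1 component over 12 crossings, w = -8
9 Fox colorings among 3^12, |V(-1)| = 15: tricolorable
why: det 15 = |V(-1)|; divisible by 3, so tricolorable


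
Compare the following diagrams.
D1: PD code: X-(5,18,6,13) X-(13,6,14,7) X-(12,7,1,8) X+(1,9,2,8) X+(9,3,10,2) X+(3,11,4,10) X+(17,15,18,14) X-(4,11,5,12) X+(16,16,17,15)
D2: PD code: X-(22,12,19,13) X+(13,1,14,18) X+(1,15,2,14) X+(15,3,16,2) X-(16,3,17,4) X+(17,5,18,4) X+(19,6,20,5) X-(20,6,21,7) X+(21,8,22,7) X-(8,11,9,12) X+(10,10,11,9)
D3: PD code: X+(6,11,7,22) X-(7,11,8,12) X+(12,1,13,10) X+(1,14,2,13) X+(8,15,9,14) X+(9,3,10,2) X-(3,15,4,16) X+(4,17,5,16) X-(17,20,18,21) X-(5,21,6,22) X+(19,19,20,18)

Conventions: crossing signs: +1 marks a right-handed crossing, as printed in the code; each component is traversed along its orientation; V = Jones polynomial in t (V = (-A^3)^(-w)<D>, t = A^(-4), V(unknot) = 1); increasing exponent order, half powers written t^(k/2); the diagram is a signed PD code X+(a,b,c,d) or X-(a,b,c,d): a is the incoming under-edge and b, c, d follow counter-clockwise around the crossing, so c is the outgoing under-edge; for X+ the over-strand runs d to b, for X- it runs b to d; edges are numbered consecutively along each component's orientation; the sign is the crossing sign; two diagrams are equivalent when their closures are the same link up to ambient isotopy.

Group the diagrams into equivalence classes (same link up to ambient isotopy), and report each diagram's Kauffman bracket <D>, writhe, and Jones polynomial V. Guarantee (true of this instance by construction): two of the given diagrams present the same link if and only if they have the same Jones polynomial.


classes: {D1} | {D2} | {D3}
V(D1) = -t^(-5/2) - t^(-1/2)  [9 crossings, <D> = A^5 + A^13, w = +1]
V(D2) = -t^(1/2) - t^(3/2) - t^(5/2) + t^(9/2)  [11 crossings, <D> = -A^-9 + A^-1 + A^3 + A^7, w = +3]
V(D3) = -t^(1/2) - t^(5/2)  (w +3, c 11, <D> = A^-1 + A^7)
insight: 3 classes among 3 diagrams; unequal V(t) rules out equality


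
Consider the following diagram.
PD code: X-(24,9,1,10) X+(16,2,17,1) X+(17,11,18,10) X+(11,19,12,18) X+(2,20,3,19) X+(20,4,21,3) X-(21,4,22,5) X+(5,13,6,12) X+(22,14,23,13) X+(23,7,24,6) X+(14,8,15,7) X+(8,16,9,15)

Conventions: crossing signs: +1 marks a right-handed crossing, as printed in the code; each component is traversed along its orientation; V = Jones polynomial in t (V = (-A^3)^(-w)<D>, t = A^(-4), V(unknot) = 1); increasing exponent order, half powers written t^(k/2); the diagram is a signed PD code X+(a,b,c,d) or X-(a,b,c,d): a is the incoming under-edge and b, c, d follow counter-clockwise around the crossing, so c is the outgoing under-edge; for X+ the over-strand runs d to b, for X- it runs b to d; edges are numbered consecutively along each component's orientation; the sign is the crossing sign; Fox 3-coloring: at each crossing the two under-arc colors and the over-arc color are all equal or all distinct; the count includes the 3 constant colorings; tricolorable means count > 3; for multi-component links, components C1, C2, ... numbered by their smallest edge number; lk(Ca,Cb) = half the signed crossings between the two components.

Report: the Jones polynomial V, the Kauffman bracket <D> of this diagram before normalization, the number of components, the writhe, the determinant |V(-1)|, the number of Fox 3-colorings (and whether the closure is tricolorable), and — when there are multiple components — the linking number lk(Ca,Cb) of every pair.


Jones polynomial: V(t) = t^3 + t^5 - t^8
<D> = -A^-8 + A^4 + A^12; writhe +8
components 1, writhe +8 (12 crossings)
3-colorings: 9 of 3^12, det 3 — tricolorable
note: V spans 5 powers of t: at least 5 crossings in any diagram


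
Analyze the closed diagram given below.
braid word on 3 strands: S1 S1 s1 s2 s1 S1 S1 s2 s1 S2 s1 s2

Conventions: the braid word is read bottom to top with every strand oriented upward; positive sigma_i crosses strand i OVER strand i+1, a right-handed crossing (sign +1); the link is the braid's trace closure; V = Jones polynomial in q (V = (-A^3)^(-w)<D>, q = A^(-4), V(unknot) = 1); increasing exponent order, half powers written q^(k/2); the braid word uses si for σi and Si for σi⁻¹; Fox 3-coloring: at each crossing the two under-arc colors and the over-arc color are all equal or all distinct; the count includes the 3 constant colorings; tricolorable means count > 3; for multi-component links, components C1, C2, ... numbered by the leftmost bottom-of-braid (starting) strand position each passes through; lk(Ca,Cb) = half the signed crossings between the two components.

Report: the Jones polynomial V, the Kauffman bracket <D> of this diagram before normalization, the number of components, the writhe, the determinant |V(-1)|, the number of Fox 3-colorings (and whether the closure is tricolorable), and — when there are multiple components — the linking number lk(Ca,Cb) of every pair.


V = -q^-1 + 2 - q + 2q^2 - q^3 + q^4 - q^5
<D> = -A^-14 + A^-10 - A^-6 + 2A^-2 - A^2 + 2A^6 - A^10 (w = +2)
1 component over 12 crossings, w = +2
9 Fox colorings among 3^12, |V(-1)| = 9: tricolorable
why: |V(-1)| = 9: so tricolorable, since 3 divides 9


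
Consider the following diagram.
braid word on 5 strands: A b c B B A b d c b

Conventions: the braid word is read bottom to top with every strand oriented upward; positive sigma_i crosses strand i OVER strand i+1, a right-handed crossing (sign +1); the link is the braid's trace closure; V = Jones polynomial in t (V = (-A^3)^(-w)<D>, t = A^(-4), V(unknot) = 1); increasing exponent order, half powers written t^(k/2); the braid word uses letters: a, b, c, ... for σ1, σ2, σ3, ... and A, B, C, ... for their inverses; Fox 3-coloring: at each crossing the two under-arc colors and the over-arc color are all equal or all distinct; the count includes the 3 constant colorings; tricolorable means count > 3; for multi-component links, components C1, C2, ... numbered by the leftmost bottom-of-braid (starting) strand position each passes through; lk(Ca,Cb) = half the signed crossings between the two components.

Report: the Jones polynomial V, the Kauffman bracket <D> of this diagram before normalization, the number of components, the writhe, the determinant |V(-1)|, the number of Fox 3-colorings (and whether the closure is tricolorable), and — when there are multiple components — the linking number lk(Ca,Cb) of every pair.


Jones polynomial: V(t) = t^-2 - t^-1 + 2 - 2t + t^2 - t^3 + t^4
<D> = A^-10 - A^-6 + A^-2 - 2A^2 + 2A^6 - A^10 + A^14; writhe +2
components 1, writhe +2 (10 crossings)
3-colorings: 9 of 3^10, det 9 — tricolorable
note: det 9 = |V(-1)|; divisible by 3, so tricolorable


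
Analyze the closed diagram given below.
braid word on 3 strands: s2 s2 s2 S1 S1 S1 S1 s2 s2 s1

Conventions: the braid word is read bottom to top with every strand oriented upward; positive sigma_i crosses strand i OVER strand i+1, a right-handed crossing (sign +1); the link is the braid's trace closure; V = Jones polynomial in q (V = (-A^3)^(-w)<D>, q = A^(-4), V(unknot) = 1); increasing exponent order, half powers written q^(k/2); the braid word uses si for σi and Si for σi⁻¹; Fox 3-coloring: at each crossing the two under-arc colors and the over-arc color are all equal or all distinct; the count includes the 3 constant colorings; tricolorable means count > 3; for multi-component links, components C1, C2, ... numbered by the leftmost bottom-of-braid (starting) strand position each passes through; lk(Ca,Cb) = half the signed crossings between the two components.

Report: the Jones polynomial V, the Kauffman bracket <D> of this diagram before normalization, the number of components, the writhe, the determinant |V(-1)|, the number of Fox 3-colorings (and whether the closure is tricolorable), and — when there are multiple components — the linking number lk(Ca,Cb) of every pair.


V(q) = -q^-1 + 2 - q + 2q^2 - q^3 + q^4 - q^5
bracket: -A^-14 + A^-10 - A^-6 + 2A^-2 - A^2 + 2A^6 - A^10, w = +2
1 component, writhe +2, over 10 crossings
det 9, colorings 9 of 3^10 — tricolorable
observation: |V(-1)| = 9: so tricolorable, since 3 divides 9


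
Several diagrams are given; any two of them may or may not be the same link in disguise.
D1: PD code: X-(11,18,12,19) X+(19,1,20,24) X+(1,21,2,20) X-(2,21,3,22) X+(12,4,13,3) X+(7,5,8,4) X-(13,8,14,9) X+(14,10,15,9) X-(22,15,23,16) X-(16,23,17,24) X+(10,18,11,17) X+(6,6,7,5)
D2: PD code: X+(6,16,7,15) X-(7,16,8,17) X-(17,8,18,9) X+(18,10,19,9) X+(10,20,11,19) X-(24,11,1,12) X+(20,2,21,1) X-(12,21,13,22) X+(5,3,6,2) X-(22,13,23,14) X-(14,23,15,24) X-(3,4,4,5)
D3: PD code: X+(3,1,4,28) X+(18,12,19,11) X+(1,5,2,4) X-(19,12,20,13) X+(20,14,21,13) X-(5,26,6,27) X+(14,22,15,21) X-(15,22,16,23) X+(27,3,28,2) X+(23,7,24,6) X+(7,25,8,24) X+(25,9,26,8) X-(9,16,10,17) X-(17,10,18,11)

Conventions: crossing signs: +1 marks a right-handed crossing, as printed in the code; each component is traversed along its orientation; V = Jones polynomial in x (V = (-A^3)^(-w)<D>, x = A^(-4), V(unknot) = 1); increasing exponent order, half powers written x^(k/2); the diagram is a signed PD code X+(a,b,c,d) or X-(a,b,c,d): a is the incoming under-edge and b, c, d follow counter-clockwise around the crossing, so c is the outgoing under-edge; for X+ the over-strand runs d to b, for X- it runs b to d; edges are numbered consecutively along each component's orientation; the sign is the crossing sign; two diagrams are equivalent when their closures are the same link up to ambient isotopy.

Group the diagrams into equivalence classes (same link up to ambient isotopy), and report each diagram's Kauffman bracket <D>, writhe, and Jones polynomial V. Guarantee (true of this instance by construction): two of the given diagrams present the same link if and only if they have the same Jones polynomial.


grouping into links: {D1} | {D2} | {D3}
V(D1) = 1  (w +2, c 12, <D> = A^6)
V(D2) = x^-5 - 2x^-4 + 2x^-3 - 2x^-2 + 2x^-1 - 1 + x  [12 crossings, <D> = A^-10 - A^-6 + 2A^-2 - 2A^2 + 2A^6 - 2A^10 + A^14, w = -2]
D3 (bracket A^-20 - 2A^-16 + A^-12 - 2A^-8 + 2A^-4 + A^4; 14 crossings at w = +4): V = x^2 + 2x^4 - 2x^5 + x^6 - 2x^7 + x^8
why: 3 classes among 3 diagrams; unequal V(x) rules out equality


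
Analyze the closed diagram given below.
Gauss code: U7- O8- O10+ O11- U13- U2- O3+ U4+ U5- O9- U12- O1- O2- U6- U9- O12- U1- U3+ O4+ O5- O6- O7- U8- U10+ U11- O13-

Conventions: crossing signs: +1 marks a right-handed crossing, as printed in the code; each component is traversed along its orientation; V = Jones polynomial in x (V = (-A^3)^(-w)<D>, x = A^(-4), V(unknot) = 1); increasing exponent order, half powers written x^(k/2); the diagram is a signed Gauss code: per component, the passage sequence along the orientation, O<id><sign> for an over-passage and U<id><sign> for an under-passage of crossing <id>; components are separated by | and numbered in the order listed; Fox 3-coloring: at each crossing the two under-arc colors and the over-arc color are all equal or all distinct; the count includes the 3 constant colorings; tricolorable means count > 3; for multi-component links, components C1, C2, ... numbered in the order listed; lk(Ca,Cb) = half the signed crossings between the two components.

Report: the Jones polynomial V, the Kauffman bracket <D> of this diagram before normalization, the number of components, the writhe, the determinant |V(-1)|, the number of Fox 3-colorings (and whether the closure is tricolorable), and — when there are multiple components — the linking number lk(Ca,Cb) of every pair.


Jones polynomial: V(x) = x^-10 - 2x^-9 + 2x^-8 - 4x^-7 + 4x^-6 - 3x^-5 + 3x^-4 - x^-3 + x^-2
<D> = -A^-13 + A^-9 - 3A^-5 + 3A^-1 - 4A^3 + 4A^7 - 2A^11 + 2A^15 - A^19; writhe -7
components 1, writhe -7 (13 crossings)
3-colorings: 9 of 3^13, det 21 — tricolorable
note: the span of V is 8, forcing >= 8 crossings in any diagram


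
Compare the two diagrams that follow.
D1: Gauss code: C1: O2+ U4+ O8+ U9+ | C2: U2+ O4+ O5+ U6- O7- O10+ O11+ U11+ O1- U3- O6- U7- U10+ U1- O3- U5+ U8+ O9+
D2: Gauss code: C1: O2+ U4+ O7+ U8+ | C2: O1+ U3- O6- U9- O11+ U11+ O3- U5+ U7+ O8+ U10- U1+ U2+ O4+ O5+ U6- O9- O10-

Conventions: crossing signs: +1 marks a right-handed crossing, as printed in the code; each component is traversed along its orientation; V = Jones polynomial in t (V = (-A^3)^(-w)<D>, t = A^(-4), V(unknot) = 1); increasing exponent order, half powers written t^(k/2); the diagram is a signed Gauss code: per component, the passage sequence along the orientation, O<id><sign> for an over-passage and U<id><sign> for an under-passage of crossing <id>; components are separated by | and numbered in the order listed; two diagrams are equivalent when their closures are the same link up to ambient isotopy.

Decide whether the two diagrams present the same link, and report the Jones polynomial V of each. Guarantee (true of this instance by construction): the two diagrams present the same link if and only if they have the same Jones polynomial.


equivalent: yes
V(D1) = t^(-5/2) - t^(-3/2) + t^(-1/2) - 3t^(1/2) + 2t^(3/2) - 2t^(5/2) + t^(7/2) - t^(9/2)  (w +3, c 11, <D> = A^-9 - A^-5 + 2A^-1 - 2A^3 + 3A^7 - A^11 + A^15 - A^19)
V(D2) = t^(-5/2) - t^(-3/2) + t^(-1/2) - 3t^(1/2) + 2t^(3/2) - 2t^(5/2) + t^(7/2) - t^(9/2)  [11 crossings, <D> = A^-9 - A^-5 + 2A^-1 - 2A^3 + 3A^7 - A^11 + A^15 - A^19, w = +3]
key observation: from 11 to 11 crossings by R-moves: one link, two diagrams


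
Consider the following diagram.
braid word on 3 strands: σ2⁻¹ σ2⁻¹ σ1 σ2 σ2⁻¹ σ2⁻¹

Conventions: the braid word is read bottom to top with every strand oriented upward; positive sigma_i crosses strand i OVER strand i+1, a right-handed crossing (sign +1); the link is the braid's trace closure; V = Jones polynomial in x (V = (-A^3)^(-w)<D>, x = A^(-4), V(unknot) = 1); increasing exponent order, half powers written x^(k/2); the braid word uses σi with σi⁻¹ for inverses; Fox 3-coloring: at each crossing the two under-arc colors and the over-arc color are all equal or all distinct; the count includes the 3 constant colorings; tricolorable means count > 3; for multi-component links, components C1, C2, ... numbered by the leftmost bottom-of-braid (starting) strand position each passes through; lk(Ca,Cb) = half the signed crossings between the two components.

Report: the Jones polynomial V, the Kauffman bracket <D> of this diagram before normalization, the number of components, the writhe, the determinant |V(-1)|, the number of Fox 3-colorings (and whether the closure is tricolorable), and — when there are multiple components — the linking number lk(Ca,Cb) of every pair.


Jones polynomial: V(x) = -x^-4 + x^-3 + x^-1
<D> = A^-2 + A^6 - A^10; writhe -2
components 1, writhe -2 (6 crossings)
3-colorings: 9 of 3^6, det 3 — tricolorable
note: |V(-1)| = 3: so tricolorable, since 3 divides 3


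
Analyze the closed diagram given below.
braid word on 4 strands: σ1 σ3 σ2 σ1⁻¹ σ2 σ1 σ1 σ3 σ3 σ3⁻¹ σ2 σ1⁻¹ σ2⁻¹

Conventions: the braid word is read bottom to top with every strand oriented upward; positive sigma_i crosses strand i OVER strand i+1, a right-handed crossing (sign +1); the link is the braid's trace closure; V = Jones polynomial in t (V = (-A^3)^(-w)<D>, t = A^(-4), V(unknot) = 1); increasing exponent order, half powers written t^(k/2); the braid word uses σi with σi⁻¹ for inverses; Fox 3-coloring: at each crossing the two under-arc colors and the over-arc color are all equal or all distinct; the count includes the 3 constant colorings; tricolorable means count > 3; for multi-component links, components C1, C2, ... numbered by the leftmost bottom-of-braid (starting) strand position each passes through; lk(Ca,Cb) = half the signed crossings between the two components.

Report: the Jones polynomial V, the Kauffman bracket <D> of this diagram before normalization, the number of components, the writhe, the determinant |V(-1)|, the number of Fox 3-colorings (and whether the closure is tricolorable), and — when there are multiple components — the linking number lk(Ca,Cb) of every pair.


V(t) = 2t - 3t^2 + 4t^3 - 4t^4 + 4t^5 - 3t^6 + 2t^7 - t^8
bracket: A^-17 - 2A^-13 + 3A^-9 - 4A^-5 + 4A^-1 - 4A^3 + 3A^7 - 2A^11, w = +5
1 component, writhe +5, over 13 crossings
det 23, colorings 3 of 3^13 — not tricolorable
observation: the span of V is 7, forcing >= 7 crossings in any diagram


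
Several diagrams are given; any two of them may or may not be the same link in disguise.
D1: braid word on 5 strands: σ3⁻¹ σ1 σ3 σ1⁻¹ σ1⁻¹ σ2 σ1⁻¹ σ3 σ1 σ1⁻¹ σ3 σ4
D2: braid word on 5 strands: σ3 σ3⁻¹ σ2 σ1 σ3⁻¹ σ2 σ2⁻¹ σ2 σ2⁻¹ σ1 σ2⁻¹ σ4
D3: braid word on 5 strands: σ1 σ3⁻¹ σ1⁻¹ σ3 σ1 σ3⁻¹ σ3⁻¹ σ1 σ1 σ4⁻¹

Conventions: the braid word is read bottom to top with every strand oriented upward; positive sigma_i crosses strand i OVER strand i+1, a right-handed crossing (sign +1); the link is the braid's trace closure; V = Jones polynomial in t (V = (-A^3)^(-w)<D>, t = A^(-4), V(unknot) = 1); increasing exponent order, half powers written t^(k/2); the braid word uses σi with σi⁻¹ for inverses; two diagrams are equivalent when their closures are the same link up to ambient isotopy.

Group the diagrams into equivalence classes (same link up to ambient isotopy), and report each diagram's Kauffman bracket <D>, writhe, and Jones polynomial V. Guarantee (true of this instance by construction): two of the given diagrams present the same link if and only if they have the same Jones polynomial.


equivalence classes: {D1} | {D2} | {D3}
D1 (bracket A^-2 + 2A^6 + A^14; 12 crossings at w = +2): V = t^-2 + 2 + t^2
D2 (bracket A^-6 + A^-2 + A^2 + A^6; 12 crossings at w = +2): V = 1 + t + t^2 + t^3
D3 (bracket -A^-16 + A^-4 + 2 + A^4 + A^8; 10 crossings at w = 0): V = t^-2 + t^-1 + 2 + t - t^4
key observation: 3 values of V(t) split the 3 diagrams


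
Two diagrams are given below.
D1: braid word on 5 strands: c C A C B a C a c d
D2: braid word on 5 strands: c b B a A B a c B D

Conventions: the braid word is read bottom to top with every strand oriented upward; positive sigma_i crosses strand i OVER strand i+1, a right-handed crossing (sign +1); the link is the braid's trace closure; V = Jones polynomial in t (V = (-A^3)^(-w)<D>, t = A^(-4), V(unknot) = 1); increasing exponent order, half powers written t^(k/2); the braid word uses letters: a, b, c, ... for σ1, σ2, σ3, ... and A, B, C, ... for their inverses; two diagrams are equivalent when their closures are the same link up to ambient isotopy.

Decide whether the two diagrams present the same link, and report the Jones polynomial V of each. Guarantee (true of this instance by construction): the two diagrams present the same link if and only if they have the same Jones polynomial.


same link: no
V(D1) = 1  [10 crossings, <D> = 1, w = 0]
V(D2) = t^-2 - t^-1 + 1 - t + t^2  (w 0, c 10, <D> = A^-8 - A^-4 + 1 - A^4 + A^8)
note: 2 classes among 2 diagrams; unequal V(t) rules out equality


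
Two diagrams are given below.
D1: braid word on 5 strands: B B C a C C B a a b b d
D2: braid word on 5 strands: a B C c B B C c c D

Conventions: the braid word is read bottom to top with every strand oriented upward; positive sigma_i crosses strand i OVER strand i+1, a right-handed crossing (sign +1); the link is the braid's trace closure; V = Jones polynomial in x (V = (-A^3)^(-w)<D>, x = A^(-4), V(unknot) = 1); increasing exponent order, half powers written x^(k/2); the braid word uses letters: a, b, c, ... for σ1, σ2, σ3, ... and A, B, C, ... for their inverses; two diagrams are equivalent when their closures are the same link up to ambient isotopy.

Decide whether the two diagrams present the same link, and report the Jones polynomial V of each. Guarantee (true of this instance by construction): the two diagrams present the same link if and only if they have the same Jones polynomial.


same link: no
V(D1) = -x^-3 + x^-2 - x^-1 + 3 - x + x^2 - x^3  [12 crossings, <D> = -A^-12 + A^-8 - A^-4 + 3 - A^4 + A^8 - A^12, w = 0]
D2 (bracket A^-2 + A^6 - A^10; 10 crossings at w = -2): V = -x^-4 + x^-3 + x^-1
note: 2 classes among 2 diagrams; unequal V(x) rules out equality


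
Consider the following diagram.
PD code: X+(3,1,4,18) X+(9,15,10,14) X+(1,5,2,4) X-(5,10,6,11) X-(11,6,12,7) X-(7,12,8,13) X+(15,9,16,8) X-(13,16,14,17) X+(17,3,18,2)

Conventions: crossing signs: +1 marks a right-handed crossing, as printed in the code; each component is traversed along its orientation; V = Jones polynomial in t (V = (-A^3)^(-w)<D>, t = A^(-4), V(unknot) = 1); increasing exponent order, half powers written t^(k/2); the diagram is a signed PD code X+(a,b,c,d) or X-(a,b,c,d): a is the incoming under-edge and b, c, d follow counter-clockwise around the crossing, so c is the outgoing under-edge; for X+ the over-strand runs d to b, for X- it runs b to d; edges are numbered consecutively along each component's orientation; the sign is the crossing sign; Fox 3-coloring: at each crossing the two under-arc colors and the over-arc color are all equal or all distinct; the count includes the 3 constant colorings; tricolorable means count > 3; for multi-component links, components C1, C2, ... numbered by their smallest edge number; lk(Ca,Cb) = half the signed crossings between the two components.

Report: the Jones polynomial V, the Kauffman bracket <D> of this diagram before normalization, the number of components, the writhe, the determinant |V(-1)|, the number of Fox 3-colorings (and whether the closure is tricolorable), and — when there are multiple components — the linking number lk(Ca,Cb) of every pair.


V(t) = t^-4 - 2t^-3 + 3t^-2 - 5t^-1 + 6 - 5t + 5t^2 - 3t^3 + 2t^4 - t^5
bracket: A^-17 - 2A^-13 + 3A^-9 - 5A^-5 + 5A^-1 - 6A^3 + 5A^7 - 3A^11 + 2A^15 - A^19, w = +1
1 component, writhe +1, over 9 crossings
det 33, colorings 9 of 3^9 — tricolorable
observation: w = +1 (over 9 crossings) is diagram-only; (-A^3)^(-1) removes it from V


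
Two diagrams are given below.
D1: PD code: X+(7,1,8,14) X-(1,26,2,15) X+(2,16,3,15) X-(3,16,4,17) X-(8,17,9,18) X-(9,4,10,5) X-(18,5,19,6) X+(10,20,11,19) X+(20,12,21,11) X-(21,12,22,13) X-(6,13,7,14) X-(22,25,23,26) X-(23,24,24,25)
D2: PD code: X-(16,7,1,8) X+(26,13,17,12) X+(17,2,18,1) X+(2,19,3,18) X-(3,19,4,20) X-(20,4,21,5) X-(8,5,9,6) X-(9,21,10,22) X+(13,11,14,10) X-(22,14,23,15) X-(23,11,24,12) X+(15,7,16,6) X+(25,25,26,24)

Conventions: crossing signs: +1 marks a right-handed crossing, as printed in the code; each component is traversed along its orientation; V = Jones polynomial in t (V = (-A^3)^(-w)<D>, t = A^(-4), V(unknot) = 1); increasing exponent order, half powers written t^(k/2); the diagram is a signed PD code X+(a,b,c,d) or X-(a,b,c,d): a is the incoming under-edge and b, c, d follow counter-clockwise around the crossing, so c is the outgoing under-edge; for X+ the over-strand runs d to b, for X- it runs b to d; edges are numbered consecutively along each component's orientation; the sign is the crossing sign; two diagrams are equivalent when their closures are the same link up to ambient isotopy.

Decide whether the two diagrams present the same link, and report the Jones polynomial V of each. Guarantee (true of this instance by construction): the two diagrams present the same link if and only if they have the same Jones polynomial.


same link: yes
V(D1) = -t^(-5/2) - t^(-1/2)  [13 crossings, <D> = A^-13 + A^-5, w = -5]
V(D2) = -t^(-5/2) - t^(-1/2)  (w -1, c 13, <D> = A^-1 + A^7)
note: all 2 diagrams share one V(t), hence one class


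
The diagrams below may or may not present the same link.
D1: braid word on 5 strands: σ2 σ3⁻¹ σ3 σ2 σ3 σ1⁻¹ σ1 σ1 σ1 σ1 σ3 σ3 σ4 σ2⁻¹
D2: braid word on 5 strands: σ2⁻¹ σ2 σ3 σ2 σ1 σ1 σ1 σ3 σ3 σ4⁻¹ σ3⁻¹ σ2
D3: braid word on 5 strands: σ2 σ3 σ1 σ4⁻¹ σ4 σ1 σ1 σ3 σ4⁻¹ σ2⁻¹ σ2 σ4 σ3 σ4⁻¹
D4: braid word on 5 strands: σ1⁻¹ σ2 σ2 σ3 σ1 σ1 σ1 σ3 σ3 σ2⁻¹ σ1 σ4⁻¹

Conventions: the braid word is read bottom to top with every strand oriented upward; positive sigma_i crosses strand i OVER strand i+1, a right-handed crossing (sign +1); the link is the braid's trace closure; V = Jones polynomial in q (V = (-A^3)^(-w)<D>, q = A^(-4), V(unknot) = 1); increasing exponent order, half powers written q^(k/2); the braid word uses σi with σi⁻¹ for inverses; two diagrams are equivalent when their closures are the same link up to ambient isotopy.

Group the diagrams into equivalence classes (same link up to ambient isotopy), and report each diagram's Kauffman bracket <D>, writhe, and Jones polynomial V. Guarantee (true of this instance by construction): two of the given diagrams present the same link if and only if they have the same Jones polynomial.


equivalence classes: {D1, D2, D3, D4}
D1 (bracket A^-8 - 2A^-4 + 1 - 2A^4 + 2A^8 + A^16; 14 crossings at w = +8): V = q^2 + 2q^4 - 2q^5 + q^6 - 2q^7 + q^8
V(D2) = q^2 + 2q^4 - 2q^5 + q^6 - 2q^7 + q^8  [12 crossings, <D> = A^-14 - 2A^-10 + A^-6 - 2A^-2 + 2A^2 + A^10, w = +6]
D3 (bracket A^-14 - 2A^-10 + A^-6 - 2A^-2 + 2A^2 + A^10; 14 crossings at w = +6): V = q^2 + 2q^4 - 2q^5 + q^6 - 2q^7 + q^8
V(D4) = q^2 + 2q^4 - 2q^5 + q^6 - 2q^7 + q^8  (w +6, c 12, <D> = A^-14 - 2A^-10 + A^-6 - 2A^-2 + 2A^2 + A^10)
key observation: all 4 diagrams share one V(q), hence one class
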